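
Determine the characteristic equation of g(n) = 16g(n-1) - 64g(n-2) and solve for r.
Substitute g(n) = rⁿ and divide through by rⁿ⁻²: r² - 16r + 64 = 0
Factor: (r - 8)² = 0, so r = 8 (double root).
General solution: g(n) = (A + Bn)·8ⁿ

Characteristic: r² - 16r + 64 = 0, Roots: r = 8 (double root)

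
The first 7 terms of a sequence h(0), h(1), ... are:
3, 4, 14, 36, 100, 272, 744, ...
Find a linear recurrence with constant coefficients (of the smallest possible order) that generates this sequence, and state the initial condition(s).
Look for the lowest-order linear relation among consecutive terms.
Observation: h(n) - 2·h(n-1) - (2)·h(n-2) = 0 holds for the shown terms, and no order-1 relation h(n) = α·h(n-1) + β fits.
Check at n=3: 2·14 + (2)·4 = 36. ✓

h(n) = 2h(n-1) + 2h(n-2), h(0) = 3, h(1) = 4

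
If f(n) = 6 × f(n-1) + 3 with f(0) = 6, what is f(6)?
Computing step by step:
f(0) = 6
f(1) = 6 × 6 + 3 = 39
f(2) = 6 × 39 + 3 = 237
f(3) = 6 × 237 + 3 = 1425
f(4) = 6 × 1425 + 3 = 8553
f(5) = 6 × 8553 + 3 = 51321
f(6) = 6 × 51321 + 3 = 307929

307929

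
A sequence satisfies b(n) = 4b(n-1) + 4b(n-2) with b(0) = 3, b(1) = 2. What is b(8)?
Computing the sequence terms:
3, 2, 20, 88, 432, 2080, 10048, 48512, 234240

234240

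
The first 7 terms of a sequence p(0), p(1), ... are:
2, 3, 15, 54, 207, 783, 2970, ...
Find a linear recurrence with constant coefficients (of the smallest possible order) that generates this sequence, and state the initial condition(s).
Look for the lowest-order linear relation among consecutive terms.
Observation: p(n) - 3·p(n-1) - (3)·p(n-2) = 0 holds for the shown terms, and no order-1 relation p(n) = α·p(n-1) + β fits.
Check at n=3: 3·15 + (3)·3 = 54. ✓

p(n) = 3p(n-1) + 3p(n-2), p(0) = 2, p(1) = 3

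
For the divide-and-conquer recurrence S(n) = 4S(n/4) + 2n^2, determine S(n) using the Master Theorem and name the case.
Master Theorem template: S(n) = a·S(n/b) + f(n).
Here: a=4, b=4, f(n)=2n^2
Compute log_b(a) = log_4(4) = 1.
f(n) = 2n^2 = Ω(n^(1+ε)) with ε = 1, and the regularity condition holds (a·f(n/b) = (a/b^2)·f(n) with a/b^2 = 4^-1 < 1). Case 3: S(n) = Θ(f(n)) = Θ(n^2).

Case 3: S(n) = Θ(n^2)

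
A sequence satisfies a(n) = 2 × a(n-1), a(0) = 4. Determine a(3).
Computing step by step:
a(0) = 4
a(1) = 2 × 4 = 8
a(2) = 2 × 8 = 16
a(3) = 2 × 16 = 32

32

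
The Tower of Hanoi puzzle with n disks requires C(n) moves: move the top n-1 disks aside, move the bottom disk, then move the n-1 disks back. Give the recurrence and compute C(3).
Moving n disks = move the top n-1 disks aside (C(n-1) moves) + move the largest disk (1 move) + move the n-1 disks back on top (C(n-1) moves), so C(n) = 2C(n-1) + 1, with C(1) = 1 (a single disk takes one move).
First terms: 1, 3, 7, … — each is one less than a power of 2. Indeed C(n) + 1 = 2(C(n-1) + 1) with C(1) + 1 = 2, so C(n) + 1 = 2ⁿ and C(n) = 2ⁿ - 1.
Hence C(3) = 2^3 - 1 = 8 - 1 = 7.

C(n) = 2C(n-1) + 1, C(1) = 1; C(3) = 7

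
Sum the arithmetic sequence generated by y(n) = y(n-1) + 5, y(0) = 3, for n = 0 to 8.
Computing the sequence terms: 3, 8, 13, 18, 23, 28, 33, 38, 43
Adding these values together:

207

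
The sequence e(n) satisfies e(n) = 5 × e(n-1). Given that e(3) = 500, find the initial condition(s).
In general e(n) = 5ⁿ · e(0). At n = 3: e(0) = e(3) / 5^3 = 500 / 125 = 4.

e(0) = 4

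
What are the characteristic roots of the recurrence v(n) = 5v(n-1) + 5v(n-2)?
Substitute v(n) = rⁿ and divide through by rⁿ⁻²: r² - 5r - 5 = 0
Discriminant: 5² + 4·5 = 45, not a perfect square, so by the quadratic formula r = (5 ± √45)/2.
General solution: v(n) = A·r₁ⁿ + B·r₂ⁿ where r₁,r₂ = (5 ± √45)/2

Characteristic: r² - 5r - 5 = 0, Roots: r = (5 ± √45)/2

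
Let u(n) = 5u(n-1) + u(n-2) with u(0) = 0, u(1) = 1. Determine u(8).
Computing the sequence terms:
0, 1, 5, 26, 135, 701, 3640, 18901, 98145

98145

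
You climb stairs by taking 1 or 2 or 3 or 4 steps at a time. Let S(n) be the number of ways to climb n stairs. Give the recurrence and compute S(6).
Condition on the size of the last step (1 to 4): before it there were n-1, …, n-4 stairs climbed, and these cases are disjoint, so S(n) = S(n-1) + S(n-2) + S(n-3) + S(n-4) (order-4 linear recurrence).
Initial conditions by direct count (compositions of i into parts ≤ 4): S(1) = 1; S(2) = 2; S(3) = 4; S(4) = 8.
Iterating the recurrence: S(5) = 15, S(6) = 29.

S(n) = S(n-1) + S(n-2) + S(n-3) + S(n-4), S(1) = 1, S(2) = 2, S(3) = 4, S(4) = 8; S(6) = 29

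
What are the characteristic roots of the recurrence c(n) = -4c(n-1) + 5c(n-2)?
Substitute c(n) = rⁿ and divide through by rⁿ⁻²: r² + 4r - 5 = 0
Factor: (r + 5)(r - 1) = 0, so r = -5, 1.
General solution: c(n) = A·(-5)ⁿ + B·1ⁿ

Characteristic: r² + 4r - 5 = 0, Roots: r = -5, 1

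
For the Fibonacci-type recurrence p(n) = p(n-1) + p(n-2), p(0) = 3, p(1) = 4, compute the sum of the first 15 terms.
Computing the sequence terms: 3, 4, 7, 11, 18, 29, 47, 76, 123, 199, 322, 521, 843, 1364, 2207
Adding these values together:

5774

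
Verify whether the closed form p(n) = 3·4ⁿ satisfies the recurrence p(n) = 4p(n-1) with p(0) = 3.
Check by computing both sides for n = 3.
From the recurrence with p(0) = 3:
  p(0) = 3, p(1) = 12, p(2) = 48, p(3) = 192
  so the recurrence gives p(3) = 192.
From the proposed closed form p(n) = 3·4ⁿ:
  p(3) = 192.
Both sides give 192 at n = 3, and the initial condition(s) match, so the closed form is consistent.

Yes, the closed form is correct.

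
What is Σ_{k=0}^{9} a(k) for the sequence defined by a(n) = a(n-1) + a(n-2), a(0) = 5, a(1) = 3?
Computing the sequence terms: 5, 3, 8, 11, 19, 30, 49, 79, 128, 207
Adding these values together:

539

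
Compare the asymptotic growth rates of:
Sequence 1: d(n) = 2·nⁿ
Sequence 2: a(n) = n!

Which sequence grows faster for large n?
Comparing growth rates:
Growth-rate hierarchy: log n ≺ any polynomial ≺ any exponential cⁿ (c>1) ≺ n! ≺ nⁿ.
super-exponential nⁿ dominates factorial asymptotically.

d(n) grows faster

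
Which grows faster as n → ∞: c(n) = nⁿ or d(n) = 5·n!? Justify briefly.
Comparing growth rates:
Growth-rate hierarchy: log n ≺ any polynomial ≺ any exponential cⁿ (c>1) ≺ n! ≺ nⁿ.
super-exponential nⁿ dominates factorial asymptotically.

c(n) grows faster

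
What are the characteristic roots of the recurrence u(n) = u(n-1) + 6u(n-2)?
Substitute u(n) = rⁿ and divide through by rⁿ⁻²: r² - r - 6 = 0
Factor: (r + 2)(r - 3) = 0, so r = -2, 3.
General solution: u(n) = A·(-2)ⁿ + B·3ⁿ

Characteristic: r² - r - 6 = 0, Roots: r = -2, 3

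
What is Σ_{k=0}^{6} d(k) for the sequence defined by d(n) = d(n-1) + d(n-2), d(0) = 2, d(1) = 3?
Computing the sequence terms: 2, 3, 5, 8, 13, 21, 34
Adding these values together:

86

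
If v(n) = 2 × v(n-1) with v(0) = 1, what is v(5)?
Computing step by step:
v(0) = 1
v(1) = 2 × 1 = 2
v(2) = 2 × 2 = 4
v(3) = 2 × 4 = 8
v(4) = 2 × 8 = 16
v(5) = 2 × 16 = 32

32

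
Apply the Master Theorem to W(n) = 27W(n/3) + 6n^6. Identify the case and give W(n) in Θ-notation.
Master Theorem template: W(n) = a·W(n/b) + f(n).
Here: a=27, b=3, f(n)=6n^6
Compute log_b(a) = log_3(27) = 3.
f(n) = 6n^6 = Ω(n^(3+ε)) with ε = 3, and the regularity condition holds (a·f(n/b) = (a/b^6)·f(n) with a/b^6 = 3^-3 < 1). Case 3: W(n) = Θ(f(n)) = Θ(n^6).

Case 3: W(n) = Θ(n^6)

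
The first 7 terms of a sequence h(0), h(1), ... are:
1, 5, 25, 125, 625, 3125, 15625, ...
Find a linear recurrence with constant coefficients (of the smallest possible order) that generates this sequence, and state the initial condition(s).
Look for the lowest-order linear relation among consecutive terms.
Observation: each term is 5× the previous.
Check at n=2: 5·5 = 25. ✓

h(n) = 5 × h(n-1), h(0) = 1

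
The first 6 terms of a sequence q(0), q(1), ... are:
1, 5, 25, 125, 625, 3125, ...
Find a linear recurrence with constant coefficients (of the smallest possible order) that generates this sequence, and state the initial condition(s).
Look for the lowest-order linear relation among consecutive terms.
Observation: each term is 5× the previous.
Check at n=2: 5·5 = 25. ✓

q(n) = 5 × q(n-1), q(0) = 1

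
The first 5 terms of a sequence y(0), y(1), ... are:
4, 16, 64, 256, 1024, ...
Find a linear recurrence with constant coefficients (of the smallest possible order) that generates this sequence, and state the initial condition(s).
Look for the lowest-order linear relation among consecutive terms.
Observation: each term is 4× the previous.
Check at n=2: 4·16 = 64. ✓

y(n) = 4 × y(n-1), y(0) = 4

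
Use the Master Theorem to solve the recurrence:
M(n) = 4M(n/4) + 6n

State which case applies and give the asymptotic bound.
Master Theorem template: M(n) = a·M(n/b) + f(n).
Here: a=4, b=4, f(n)=6n
Compute log_b(a) = log_4(4) = 1.
f(n) = 6n = Θ(n). Case 2: M(n) = Θ(n log n).

Case 2: M(n) = Θ(n log n)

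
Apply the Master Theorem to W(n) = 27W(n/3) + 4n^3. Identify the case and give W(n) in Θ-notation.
Master Theorem template: W(n) = a·W(n/b) + f(n).
Here: a=27, b=3, f(n)=4n^3
Compute log_b(a) = log_3(27) = 3.
f(n) = 4n^3 = Θ(n^3). Case 2: W(n) = Θ(n^3 log n).

Case 2: W(n) = Θ(n^3 log n)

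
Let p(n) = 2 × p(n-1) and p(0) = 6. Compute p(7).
Computing step by step:
p(0) = 6
p(1) = 2 × 6 = 12
p(2) = 2 × 12 = 24
p(3) = 2 × 24 = 48
p(4) = 2 × 48 = 96
p(5) = 2 × 96 = 192
p(6) = 2 × 192 = 384
p(7) = 2 × 384 = 768

768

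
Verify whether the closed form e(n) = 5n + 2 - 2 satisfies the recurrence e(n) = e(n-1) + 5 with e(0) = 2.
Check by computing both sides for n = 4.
From the recurrence with e(0) = 2:
  e(0) = 2, e(1) = 7, e(2) = 12, e(3) = 17, e(4) = 22
  so the recurrence gives e(4) = 22.
From the proposed closed form e(n) = 5n + 2 - 2:
  e(4) = 20.
The recurrence gives 22 but the closed form gives 20, so the closed form does not satisfy the recurrence.

No, the closed form is incorrect.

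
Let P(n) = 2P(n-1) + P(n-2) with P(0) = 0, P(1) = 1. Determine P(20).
Computing the sequence terms:
0, 1, 2, 5, 12, 29, 70, 169, 408, 985, 2378, 5741, 13860, 33461, 80782, 195025, 470832, 1136689, 2744210, 6625109, 15994428

15994428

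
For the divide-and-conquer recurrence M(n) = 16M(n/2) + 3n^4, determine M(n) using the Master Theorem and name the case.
Master Theorem template: M(n) = a·M(n/b) + f(n).
Here: a=16, b=2, f(n)=3n^4
Compute log_b(a) = log_2(16) = 4.
f(n) = 3n^4 = Θ(n^4). Case 2: M(n) = Θ(n^4 log n).

Case 2: M(n) = Θ(n^4 log n)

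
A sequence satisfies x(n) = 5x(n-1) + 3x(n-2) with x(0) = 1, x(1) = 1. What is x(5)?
Computing the sequence terms:
1, 1, 8, 43, 239, 1324

1324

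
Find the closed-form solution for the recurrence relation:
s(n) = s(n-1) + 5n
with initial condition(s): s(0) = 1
Recurrence: s(n) = s(n-1) + 5n, initial: s(0) = 1.
Telescoping: s(n) = s(0) + 5·Σᵢ₌₁ⁿ i = 1 + 5·n(n+1)/2.

s(n) = 5·n(n+1)/2 + 1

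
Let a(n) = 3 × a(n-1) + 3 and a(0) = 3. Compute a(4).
Computing step by step:
a(0) = 3
a(1) = 3 × 3 + 3 = 12
a(2) = 3 × 12 + 3 = 39
a(3) = 3 × 39 + 3 = 120
a(4) = 3 × 120 + 3 = 363

363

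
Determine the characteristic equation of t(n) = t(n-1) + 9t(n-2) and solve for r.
Substitute t(n) = rⁿ and divide through by rⁿ⁻²: r² - r - 9 = 0
Discriminant: 1² + 4·9 = 37, not a perfect square, so by the quadratic formula r = (1 ± √37)/2.
General solution: t(n) = A·r₁ⁿ + B·r₂ⁿ where r₁,r₂ = (1 ± √37)/2

Characteristic: r² - r - 9 = 0, Roots: r = (1 ± √37)/2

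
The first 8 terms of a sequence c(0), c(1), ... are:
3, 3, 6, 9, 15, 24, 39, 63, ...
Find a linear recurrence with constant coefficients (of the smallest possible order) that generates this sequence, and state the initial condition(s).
Look for the lowest-order linear relation among consecutive terms.
Observation: c(n) - 1·c(n-1) - (1)·c(n-2) = 0 holds for the shown terms, and no order-1 relation c(n) = α·c(n-1) + β fits.
Check at n=3: 1·6 + (1)·3 = 9. ✓

c(n) = c(n-1) + c(n-2), c(0) = 3, c(1) = 3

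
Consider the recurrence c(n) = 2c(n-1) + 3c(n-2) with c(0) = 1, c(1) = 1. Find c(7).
Computing the sequence terms:
1, 1, 5, 13, 41, 121, 365, 1093

1093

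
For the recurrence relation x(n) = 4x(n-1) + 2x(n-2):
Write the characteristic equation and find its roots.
Substitute x(n) = rⁿ and divide through by rⁿ⁻²: r² - 4r - 2 = 0
Discriminant: 4² + 4·2 = 24, not a perfect square, so by the quadratic formula r = (4 ± √24)/2.
General solution: x(n) = A·r₁ⁿ + B·r₂ⁿ where r₁,r₂ = (4 ± √24)/2

Characteristic: r² - 4r - 2 = 0, Roots: r = (4 ± √24)/2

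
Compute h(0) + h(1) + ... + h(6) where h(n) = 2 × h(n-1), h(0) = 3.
Computing the sequence terms: 3, 6, 12, 24, 48, 96, 192
Adding these values together:

381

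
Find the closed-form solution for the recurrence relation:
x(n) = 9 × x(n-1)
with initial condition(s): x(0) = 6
Recurrence: x(n) = 9 × x(n-1), initial: x(0) = 6.
Each term is 9 times the previous, so this is geometric with ratio 9. After n steps: x(n) = x(0)·9ⁿ = 6·9ⁿ.

x(n) = 6·9ⁿ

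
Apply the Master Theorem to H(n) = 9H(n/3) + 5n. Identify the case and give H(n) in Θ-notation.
Master Theorem template: H(n) = a·H(n/b) + f(n).
Here: a=9, b=3, f(n)=5n
Compute log_b(a) = log_3(9) = 2.
f(n) = 5n = O(n^(2-ε)) with ε = 1. Case 1: H(n) = Θ(n^log_b(a)) = Θ(n^2).

Case 1: H(n) = Θ(n^2)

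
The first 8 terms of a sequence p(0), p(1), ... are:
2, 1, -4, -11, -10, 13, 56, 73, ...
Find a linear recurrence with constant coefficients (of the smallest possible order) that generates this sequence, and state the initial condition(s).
Look for the lowest-order linear relation among consecutive terms.
Observation: p(n) - 2·p(n-1) - (-3)·p(n-2) = 0 holds for the shown terms, and no order-1 relation p(n) = α·p(n-1) + β fits.
Check at n=3: 2·-4 + (-3)·1 = -11. ✓

p(n) = 2p(n-1) - 3p(n-2), p(0) = 2, p(1) = 1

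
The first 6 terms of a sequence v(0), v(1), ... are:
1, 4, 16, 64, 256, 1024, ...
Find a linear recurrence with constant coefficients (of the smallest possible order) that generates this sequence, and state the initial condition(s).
Look for the lowest-order linear relation among consecutive terms.
Observation: each term is 4× the previous.
Check at n=2: 4·4 = 16. ✓

v(n) = 4 × v(n-1), v(0) = 1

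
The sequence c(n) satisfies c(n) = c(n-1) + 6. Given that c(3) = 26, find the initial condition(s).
c(3) = c(0) + 3·6, so c(0) = 26 - 18 = 8.

c(0) = 8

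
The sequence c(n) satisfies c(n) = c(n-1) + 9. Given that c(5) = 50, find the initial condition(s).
c(5) = c(0) + 5·9, so c(0) = 50 - 45 = 5.

c(0) = 5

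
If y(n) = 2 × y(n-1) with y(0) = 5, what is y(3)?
Computing step by step:
y(0) = 5
y(1) = 2 × 5 = 10
y(2) = 2 × 10 = 20
y(3) = 2 × 20 = 40

40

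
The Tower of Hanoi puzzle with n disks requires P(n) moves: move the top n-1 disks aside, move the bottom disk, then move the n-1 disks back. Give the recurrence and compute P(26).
Moving n disks = move the top n-1 disks aside (P(n-1) moves) + move the largest disk (1 move) + move the n-1 disks back on top (P(n-1) moves), so P(n) = 2P(n-1) + 1, with P(1) = 1 (a single disk takes one move).
First terms: 1, 3, 7, 15, 31, 63, … — each is one less than a power of 2. Indeed P(n) + 1 = 2(P(n-1) + 1) with P(1) + 1 = 2, so P(n) + 1 = 2ⁿ and P(n) = 2ⁿ - 1.
Hence P(26) = 2^26 - 1 = 67108864 - 1 = 67108863.

P(n) = 2P(n-1) + 1, P(1) = 1; P(26) = 67108863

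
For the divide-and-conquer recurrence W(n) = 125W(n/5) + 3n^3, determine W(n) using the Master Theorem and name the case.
Master Theorem template: W(n) = a·W(n/b) + f(n).
Here: a=125, b=5, f(n)=3n^3
Compute log_b(a) = log_5(125) = 3.
f(n) = 3n^3 = Θ(n^3). Case 2: W(n) = Θ(n^3 log n).

Case 2: W(n) = Θ(n^3 log n)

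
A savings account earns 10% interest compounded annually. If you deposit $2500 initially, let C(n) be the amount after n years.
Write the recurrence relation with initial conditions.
Each year the balance grows by 10%, i.e. is multiplied by 1 + 10/100 = 1.1, so C(n) = 1.1 × C(n-1). The initial deposit gives C(0) = 2500.
Unrolling gives the closed form C(n) = 2500 × (1.1)ⁿ.

C(n) = 1.1 × C(n-1), C(0) = 2500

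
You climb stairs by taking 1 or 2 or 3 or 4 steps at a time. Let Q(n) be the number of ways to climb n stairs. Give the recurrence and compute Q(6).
Condition on the size of the last step (1 to 4): before it there were n-1, …, n-4 stairs climbed, and these cases are disjoint, so Q(n) = Q(n-1) + Q(n-2) + Q(n-3) + Q(n-4) (order-4 linear recurrence).
Initial conditions by direct count (compositions of i into parts ≤ 4): Q(1) = 1; Q(2) = 2; Q(3) = 4; Q(4) = 8.
Iterating the recurrence: Q(5) = 15, Q(6) = 29.

Q(n) = Q(n-1) + Q(n-2) + Q(n-3) + Q(n-4), Q(1) = 1, Q(2) = 2, Q(3) = 4, Q(4) = 8; Q(6) = 29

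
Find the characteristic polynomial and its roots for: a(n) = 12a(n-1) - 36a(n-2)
Substitute a(n) = rⁿ and divide through by rⁿ⁻²: r² - 12r + 36 = 0
Factor: (r - 6)² = 0, so r = 6 (double root).
General solution: a(n) = (A + Bn)·6ⁿ

Characteristic: r² - 12r + 36 = 0, Roots: r = 6 (double root)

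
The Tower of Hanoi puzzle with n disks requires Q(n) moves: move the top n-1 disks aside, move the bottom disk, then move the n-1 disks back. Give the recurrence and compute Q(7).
Moving n disks = move the top n-1 disks aside (Q(n-1) moves) + move the largest disk (1 move) + move the n-1 disks back on top (Q(n-1) moves), so Q(n) = 2Q(n-1) + 1, with Q(1) = 1 (a single disk takes one move).
First terms: 1, 3, 7, 15, 31, 63, … — each is one less than a power of 2. Indeed Q(n) + 1 = 2(Q(n-1) + 1) with Q(1) + 1 = 2, so Q(n) + 1 = 2ⁿ and Q(n) = 2ⁿ - 1.
Hence Q(7) = 2^7 - 1 = 128 - 1 = 127.

Q(n) = 2Q(n-1) + 1, Q(1) = 1; Q(7) = 127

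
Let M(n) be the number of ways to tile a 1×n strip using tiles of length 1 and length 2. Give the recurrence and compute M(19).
Condition on the last tile: it has length 1 (leaving a 1×(n-1) strip) or length 2 (leaving a 1×(n-2) strip), so M(n) = M(n-1) + M(n-2) (order-2 linear recurrence).
For 0 ≤ i < 2 only unit tiles fit, so M(i) = 1.
Iterating the recurrence: M(2) = 2, M(3) = 3, M(4) = 5, M(5) = 8, M(6) = 13, M(7) = 21, M(8) = 34, M(9) = 55, M(10) = 89, M(11) = 144, M(12) = 233, M(13) = 377, M(14) = 610, M(15) = 987, M(16) = 1597, M(17) = 2584, M(18) = 4181, M(19) = 6765.

M(n) = M(n-1) + M(n-2), with M(i) = 1 for 0 ≤ i < 2; M(19) = 6765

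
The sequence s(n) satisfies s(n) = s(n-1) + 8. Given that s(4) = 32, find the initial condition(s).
s(4) = s(0) + 4·8, so s(0) = 32 - 32 = 0.

s(0) = 0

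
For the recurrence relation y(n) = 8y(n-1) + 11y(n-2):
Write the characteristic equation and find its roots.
Substitute y(n) = rⁿ and divide through by rⁿ⁻²: r² - 8r - 11 = 0
Discriminant: 8² + 4·11 = 108, not a perfect square, so by the quadratic formula r = (8 ± √108)/2.
General solution: y(n) = A·r₁ⁿ + B·r₂ⁿ where r₁,r₂ = (8 ± √108)/2

Characteristic: r² - 8r - 11 = 0, Roots: r = (8 ± √108)/2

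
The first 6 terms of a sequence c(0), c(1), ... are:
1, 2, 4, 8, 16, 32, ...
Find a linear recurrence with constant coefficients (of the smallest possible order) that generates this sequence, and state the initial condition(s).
Look for the lowest-order linear relation among consecutive terms.
Observation: each term is 2× the previous.
Check at n=2: 2·2 = 4. ✓

c(n) = 2 × c(n-1), c(0) = 1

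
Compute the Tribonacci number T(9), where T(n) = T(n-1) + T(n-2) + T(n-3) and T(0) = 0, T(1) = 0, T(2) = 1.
Computing the sequence terms:
0, 0, 1, 1, 2, 4, 7, 13, 24, 44

44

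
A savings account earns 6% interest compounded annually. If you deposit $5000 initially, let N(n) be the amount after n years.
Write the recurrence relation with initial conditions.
Each year the balance grows by 6%, i.e. is multiplied by 1 + 6/100 = 1.06, so N(n) = 1.06 × N(n-1). The initial deposit gives N(0) = 5000.
Unrolling gives the closed form N(n) = 5000 × (1.06)ⁿ.

N(n) = 1.06 × N(n-1), N(0) = 5000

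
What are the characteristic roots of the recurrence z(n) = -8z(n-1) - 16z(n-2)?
Substitute z(n) = rⁿ and divide through by rⁿ⁻²: r² + 8r + 16 = 0
Factor: (r + 4)² = 0, so r = -4 (double root).
General solution: z(n) = (A + Bn)·(-4)ⁿ

Characteristic: r² + 8r + 16 = 0, Roots: r = -4 (double root)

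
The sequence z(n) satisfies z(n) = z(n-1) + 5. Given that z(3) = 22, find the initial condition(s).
z(3) = z(0) + 3·5, so z(0) = 22 - 15 = 7.

z(0) = 7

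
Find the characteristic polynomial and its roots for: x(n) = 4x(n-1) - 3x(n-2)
Substitute x(n) = rⁿ and divide through by rⁿ⁻²: r² - 4r + 3 = 0
Factor: (r - 1)(r - 3) = 0, so r = 1, 3.
General solution: x(n) = A·1ⁿ + B·3ⁿ

Characteristic: r² - 4r + 3 = 0, Roots: r = 1, 3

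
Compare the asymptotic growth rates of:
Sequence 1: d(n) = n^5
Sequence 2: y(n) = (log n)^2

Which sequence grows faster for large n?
Comparing growth rates:
Growth-rate hierarchy: log n ≺ any polynomial ≺ any exponential cⁿ (c>1) ≺ n! ≺ nⁿ.
polynomial degree 5 dominates polylogarithmic (log n)^2 asymptotically.

d(n) grows faster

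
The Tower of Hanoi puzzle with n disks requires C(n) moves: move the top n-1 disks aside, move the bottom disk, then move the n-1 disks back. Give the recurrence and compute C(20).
Moving n disks = move the top n-1 disks aside (C(n-1) moves) + move the largest disk (1 move) + move the n-1 disks back on top (C(n-1) moves), so C(n) = 2C(n-1) + 1, with C(1) = 1 (a single disk takes one move).
First terms: 1, 3, 7, 15, 31, 63, … — each is one less than a power of 2. Indeed C(n) + 1 = 2(C(n-1) + 1) with C(1) + 1 = 2, so C(n) + 1 = 2ⁿ and C(n) = 2ⁿ - 1.
Hence C(20) = 2^20 - 1 = 1048576 - 1 = 1048575.

C(n) = 2C(n-1) + 1, C(1) = 1; C(20) = 1048575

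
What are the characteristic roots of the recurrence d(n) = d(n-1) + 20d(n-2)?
Substitute d(n) = rⁿ and divide through by rⁿ⁻²: r² - r - 20 = 0
Factor: (r - 5)(r + 4) = 0, so r = 5, -4.
General solution: d(n) = A·5ⁿ + B·(-4)ⁿ

Characteristic: r² - r - 20 = 0, Roots: r = 5, -4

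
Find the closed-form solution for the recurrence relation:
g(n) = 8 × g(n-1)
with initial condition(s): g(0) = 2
Recurrence: g(n) = 8 × g(n-1), initial: g(0) = 2.
Each term is 8 times the previous, so this is geometric with ratio 8. After n steps: g(n) = g(0)·8ⁿ = 2·8ⁿ.

g(n) = 2·8ⁿ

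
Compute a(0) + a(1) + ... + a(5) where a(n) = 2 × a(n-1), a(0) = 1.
Computing the sequence terms: 1, 2, 4, 8, 16, 32
Adding these values together:

63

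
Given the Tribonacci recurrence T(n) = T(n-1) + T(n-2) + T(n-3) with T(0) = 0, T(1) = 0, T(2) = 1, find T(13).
Computing the sequence terms:
0, 0, 1, 1, 2, 4, 7, 13, 24, 44, 81, 149, 274, 504

504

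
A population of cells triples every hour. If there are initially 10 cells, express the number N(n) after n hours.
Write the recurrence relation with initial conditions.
Each hour multiplies the count by 3, so the count after n hours depends only on the count after n-1 hours: N(n) = 3 × N(n-1). The starting count gives N(0) = 10.
Unrolling n times gives the closed form N(n) = 10 × 3ⁿ.

N(n) = 3 × N(n-1), N(0) = 10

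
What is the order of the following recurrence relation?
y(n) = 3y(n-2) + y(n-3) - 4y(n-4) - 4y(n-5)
The order is the largest lag k for which y(n-k) appears. Here the deepest term is y(n-5), so the order is 5.

Order 5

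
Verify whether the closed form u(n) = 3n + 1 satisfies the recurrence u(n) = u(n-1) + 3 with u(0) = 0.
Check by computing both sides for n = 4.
From the recurrence with u(0) = 0:
  u(0) = 0, u(1) = 3, u(2) = 6, u(3) = 9, u(4) = 12
  so the recurrence gives u(4) = 12.
From the proposed closed form u(n) = 3n + 1:
  u(4) = 13.
The recurrence gives 12 but the closed form gives 13, so the closed form does not satisfy the recurrence.

No, the closed form is incorrect.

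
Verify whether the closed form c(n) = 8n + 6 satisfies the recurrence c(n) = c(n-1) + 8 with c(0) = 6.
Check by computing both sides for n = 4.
From the recurrence with c(0) = 6:
  c(0) = 6, c(1) = 14, c(2) = 22, c(3) = 30, c(4) = 38
  so the recurrence gives c(4) = 38.
From the proposed closed form c(n) = 8n + 6:
  c(4) = 38.
Both sides give 38 at n = 4, and the initial condition(s) match, so the closed form is consistent.

Yes, the closed form is correct.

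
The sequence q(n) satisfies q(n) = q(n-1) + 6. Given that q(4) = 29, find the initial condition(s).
q(4) = q(0) + 4·6, so q(0) = 29 - 24 = 5.

q(0) = 5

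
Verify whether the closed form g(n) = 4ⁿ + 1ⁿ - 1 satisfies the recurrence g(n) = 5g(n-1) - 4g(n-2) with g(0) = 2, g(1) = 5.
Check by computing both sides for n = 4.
From the recurrence with g(0) = 2, g(1) = 5:
  g(0) = 2, g(1) = 5, g(2) = 17, g(3) = 65, g(4) = 257
  so the recurrence gives g(4) = 257.
From the proposed closed form g(n) = 4ⁿ + 1ⁿ - 1:
  g(4) = 256.
The recurrence gives 257 but the closed form gives 256, so the closed form does not satisfy the recurrence.

No, the closed form is incorrect.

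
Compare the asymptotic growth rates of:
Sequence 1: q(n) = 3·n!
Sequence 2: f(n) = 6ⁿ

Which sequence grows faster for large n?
Comparing growth rates:
Growth-rate hierarchy: log n ≺ any polynomial ≺ any exponential cⁿ (c>1) ≺ n! ≺ nⁿ.
factorial dominates exponential base 6 asymptotically.

q(n) grows faster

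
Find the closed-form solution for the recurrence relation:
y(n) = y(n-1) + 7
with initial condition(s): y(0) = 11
Recurrence: y(n) = y(n-1) + 7, initial: y(0) = 11.
Each step adds 7, so y(n) = y(0) + 7n = 7n + 11.

y(n) = 7n + 11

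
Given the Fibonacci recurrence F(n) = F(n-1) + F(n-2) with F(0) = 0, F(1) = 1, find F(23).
Computing the sequence terms:
0, 1, 1, 2, 3, 5, 8, 13, 21, 34, 55, 89, 144, 233, 377, 610, 987, 1597, 2584, 4181, 6765, 10946, 17711, 28657

28657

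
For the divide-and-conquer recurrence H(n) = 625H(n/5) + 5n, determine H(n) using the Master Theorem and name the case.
Master Theorem template: H(n) = a·H(n/b) + f(n).
Here: a=625, b=5, f(n)=5n
Compute log_b(a) = log_5(625) = 4.
f(n) = 5n = O(n^(4-ε)) with ε = 3. Case 1: H(n) = Θ(n^log_b(a)) = Θ(n^4).

Case 1: H(n) = Θ(n^4)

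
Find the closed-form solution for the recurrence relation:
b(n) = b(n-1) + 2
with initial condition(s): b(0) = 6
Recurrence: b(n) = b(n-1) + 2, initial: b(0) = 6.
Each step adds 2, so b(n) = b(0) + 2n = 2n + 6.

b(n) = 2n + 6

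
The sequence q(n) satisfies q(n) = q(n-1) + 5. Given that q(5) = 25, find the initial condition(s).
q(5) = q(0) + 5·5, so q(0) = 25 - 25 = 0.

q(0) = 0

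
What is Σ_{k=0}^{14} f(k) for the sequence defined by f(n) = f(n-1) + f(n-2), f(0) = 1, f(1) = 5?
Computing the sequence terms: 1, 5, 6, 11, 17, 28, 45, 73, 118, 191, 309, 500, 809, 1309, 2118
Adding these values together:

5540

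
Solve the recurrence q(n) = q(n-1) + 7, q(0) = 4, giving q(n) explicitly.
Recurrence: q(n) = q(n-1) + 7, initial: q(0) = 4.
Each step adds 7, so q(n) = q(0) + 7n = 7n + 4.

q(n) = 7n + 4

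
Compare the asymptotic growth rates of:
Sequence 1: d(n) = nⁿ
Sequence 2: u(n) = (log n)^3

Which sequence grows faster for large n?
Comparing growth rates:
Growth-rate hierarchy: log n ≺ any polynomial ≺ any exponential cⁿ (c>1) ≺ n! ≺ nⁿ.
super-exponential nⁿ dominates polylogarithmic (log n)^3 asymptotically.

d(n) grows faster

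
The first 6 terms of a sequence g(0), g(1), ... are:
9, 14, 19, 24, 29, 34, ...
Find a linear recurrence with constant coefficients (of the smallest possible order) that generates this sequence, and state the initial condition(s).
Look for the lowest-order linear relation among consecutive terms.
Observation: consecutive differences are constant (= 5).
Check at n=2: 1·14 + 5 = 19. ✓

g(n) = g(n-1) + 5, g(0) = 9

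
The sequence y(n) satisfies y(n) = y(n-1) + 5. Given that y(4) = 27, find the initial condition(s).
y(4) = y(0) + 4·5, so y(0) = 27 - 20 = 7.

y(0) = 7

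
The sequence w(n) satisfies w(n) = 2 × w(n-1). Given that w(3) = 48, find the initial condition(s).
In general w(n) = 2ⁿ · w(0). At n = 3: w(0) = w(3) / 2^3 = 48 / 8 = 6.

w(0) = 6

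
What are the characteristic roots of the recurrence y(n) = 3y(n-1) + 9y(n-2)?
Substitute y(n) = rⁿ and divide through by rⁿ⁻²: r² - 3r - 9 = 0
Discriminant: 3² + 4·9 = 45, not a perfect square, so by the quadratic formula r = (3 ± √45)/2.
General solution: y(n) = A·r₁ⁿ + B·r₂ⁿ where r₁,r₂ = (3 ± √45)/2

Characteristic: r² - 3r - 9 = 0, Roots: r = (3 ± √45)/2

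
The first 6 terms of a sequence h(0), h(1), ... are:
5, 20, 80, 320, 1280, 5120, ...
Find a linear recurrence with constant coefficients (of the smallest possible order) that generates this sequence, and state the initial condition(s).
Look for the lowest-order linear relation among consecutive terms.
Observation: each term is 4× the previous.
Check at n=2: 4·20 = 80. ✓

h(n) = 4 × h(n-1), h(0) = 5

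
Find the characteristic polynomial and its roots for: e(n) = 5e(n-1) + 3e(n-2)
Substitute e(n) = rⁿ and divide through by rⁿ⁻²: r² - 5r - 3 = 0
Discriminant: 5² + 4·3 = 37, not a perfect square, so by the quadratic formula r = (5 ± √37)/2.
General solution: e(n) = A·r₁ⁿ + B·r₂ⁿ where r₁,r₂ = (5 ± √37)/2

Characteristic: r² - 5r - 3 = 0, Roots: r = (5 ± √37)/2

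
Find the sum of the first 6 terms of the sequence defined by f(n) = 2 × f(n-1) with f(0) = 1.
Computing the sequence terms: 1, 2, 4, 8, 16, 32
Adding these values together:

63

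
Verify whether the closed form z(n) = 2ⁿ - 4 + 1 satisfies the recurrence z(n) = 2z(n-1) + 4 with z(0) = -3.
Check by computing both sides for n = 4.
From the recurrence with z(0) = -3:
  z(0) = -3, z(1) = -2, z(2) = 0, z(3) = 4, z(4) = 12
  so the recurrence gives z(4) = 12.
From the proposed closed form z(n) = 2ⁿ - 4 + 1:
  z(4) = 13.
The recurrence gives 12 but the closed form gives 13, so the closed form does not satisfy the recurrence.

No, the closed form is incorrect.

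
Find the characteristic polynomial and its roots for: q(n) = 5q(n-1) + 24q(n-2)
Substitute q(n) = rⁿ and divide through by rⁿ⁻²: r² - 5r - 24 = 0
Factor: (r - 8)(r + 3) = 0, so r = 8, -3.
General solution: q(n) = A·8ⁿ + B·(-3)ⁿ

Characteristic: r² - 5r - 24 = 0, Roots: r = 8, -3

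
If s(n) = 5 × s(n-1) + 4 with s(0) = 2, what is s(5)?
Computing step by step:
s(0) = 2
s(1) = 5 × 2 + 4 = 14
s(2) = 5 × 14 + 4 = 74
s(3) = 5 × 74 + 4 = 374
s(4) = 5 × 374 + 4 = 1874
s(5) = 5 × 1874 + 4 = 9374

9374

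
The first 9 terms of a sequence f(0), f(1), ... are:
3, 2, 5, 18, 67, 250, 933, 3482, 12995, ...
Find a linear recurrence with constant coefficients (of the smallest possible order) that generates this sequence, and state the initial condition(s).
Look for the lowest-order linear relation among consecutive terms.
Observation: f(n) - 4·f(n-1) - (-1)·f(n-2) = 0 holds for the shown terms, and no order-1 relation f(n) = α·f(n-1) + β fits.
Check at n=3: 4·5 + (-1)·2 = 18. ✓

f(n) = 4f(n-1) - f(n-2), f(0) = 3, f(1) = 2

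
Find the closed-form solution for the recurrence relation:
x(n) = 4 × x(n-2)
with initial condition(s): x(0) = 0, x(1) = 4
Recurrence: x(n) = 4 × x(n-2), initial: x(0) = 0, x(1) = 4.
Characteristic equation: r² - 4 = 0, which factors as (r - 2)(r + 2) = 0, so r = 2, -2. General solution x(n) = A·2ⁿ + B·(-2)ⁿ. From x(0) = 0: A + B = 0. From x(1) = 4: 2A - 2B = 4. Solving gives A = 1, B = -1.

x(n) = 2ⁿ - (-2)ⁿ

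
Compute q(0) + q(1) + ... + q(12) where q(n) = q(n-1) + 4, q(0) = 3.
Computing the sequence terms: 3, 7, 11, 15, 19, 23, 27, 31, 35, 39, 43, 47, 51
Adding these values together:

351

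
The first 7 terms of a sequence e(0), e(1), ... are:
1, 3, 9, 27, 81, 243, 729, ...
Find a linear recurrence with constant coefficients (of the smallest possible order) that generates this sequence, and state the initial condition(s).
Look for the lowest-order linear relation among consecutive terms.
Observation: each term is 3× the previous.
Check at n=2: 3·3 = 9. ✓

e(n) = 3 × e(n-1), e(0) = 1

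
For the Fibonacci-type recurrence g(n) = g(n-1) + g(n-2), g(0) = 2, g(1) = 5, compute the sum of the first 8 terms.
Computing the sequence terms: 2, 5, 7, 12, 19, 31, 50, 81
Adding these values together:

207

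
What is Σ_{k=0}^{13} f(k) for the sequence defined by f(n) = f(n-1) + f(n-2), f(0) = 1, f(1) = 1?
Computing the sequence terms: 1, 1, 2, 3, 5, 8, 13, 21, 34, 55, 89, 144, 233, 377
Adding these values together:

986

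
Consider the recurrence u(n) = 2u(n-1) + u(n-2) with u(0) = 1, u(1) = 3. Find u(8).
Computing the sequence terms:
1, 3, 7, 17, 41, 99, 239, 577, 1393

1393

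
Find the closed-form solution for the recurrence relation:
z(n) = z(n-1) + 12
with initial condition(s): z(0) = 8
Recurrence: z(n) = z(n-1) + 12, initial: z(0) = 8.
Each step adds 12, so z(n) = z(0) + 12n = 12n + 8.

z(n) = 12n + 8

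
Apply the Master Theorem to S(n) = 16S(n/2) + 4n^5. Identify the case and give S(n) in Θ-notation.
Master Theorem template: S(n) = a·S(n/b) + f(n).
Here: a=16, b=2, f(n)=4n^5
Compute log_b(a) = log_2(16) = 4.
f(n) = 4n^5 = Ω(n^(4+ε)) with ε = 1, and the regularity condition holds (a·f(n/b) = (a/b^5)·f(n) with a/b^5 = 2^-1 < 1). Case 3: S(n) = Θ(f(n)) = Θ(n^5).

Case 3: S(n) = Θ(n^5)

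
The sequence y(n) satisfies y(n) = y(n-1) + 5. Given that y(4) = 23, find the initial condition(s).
y(4) = y(0) + 4·5, so y(0) = 23 - 20 = 3.

y(0) = 3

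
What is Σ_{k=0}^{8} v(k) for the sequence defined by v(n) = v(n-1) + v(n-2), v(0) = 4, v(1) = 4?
Computing the sequence terms: 4, 4, 8, 12, 20, 32, 52, 84, 136
Adding these values together:

352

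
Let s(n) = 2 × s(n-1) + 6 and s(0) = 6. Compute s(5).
Computing step by step:
s(0) = 6
s(1) = 2 × 6 + 6 = 18
s(2) = 2 × 18 + 6 = 42
s(3) = 2 × 42 + 6 = 90
s(4) = 2 × 90 + 6 = 186
s(5) = 2 × 186 + 6 = 378

378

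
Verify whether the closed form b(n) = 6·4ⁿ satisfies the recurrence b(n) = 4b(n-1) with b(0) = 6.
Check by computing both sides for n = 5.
From the recurrence with b(0) = 6:
  b(0) = 6, b(1) = 24, b(2) = 96, b(3) = 384, b(4) = 1536, b(5) = 6144
  so the recurrence gives b(5) = 6144.
From the proposed closed form b(n) = 6·4ⁿ:
  b(5) = 6144.
Both sides give 6144 at n = 5, and the initial condition(s) match, so the closed form is consistent.

Yes, the closed form is correct.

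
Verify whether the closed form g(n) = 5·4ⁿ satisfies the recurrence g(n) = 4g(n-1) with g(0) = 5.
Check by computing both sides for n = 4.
From the recurrence with g(0) = 5:
  g(0) = 5, g(1) = 20, g(2) = 80, g(3) = 320, g(4) = 1280
  so the recurrence gives g(4) = 1280.
From the proposed closed form g(n) = 5·4ⁿ:
  g(4) = 1280.
Both sides give 1280 at n = 4, and the initial condition(s) match, so the closed form is consistent.

Yes, the closed form is correct.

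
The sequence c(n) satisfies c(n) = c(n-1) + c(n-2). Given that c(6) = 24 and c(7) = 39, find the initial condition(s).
Work backwards using c(k) = c(k+2) - c(k+1):
c(5) = c(7) - c(6) = 39 - 24 = 15
c(4) = c(6) - c(5) = 24 - 15 = 9
c(3) = c(5) - c(4) = 15 - 9 = 6
c(2) = c(4) - c(3) = 9 - 6 = 3
c(1) = c(3) - c(2) = 6 - 3 = 3
c(0) = c(2) - c(1) = 3 - 3 = 0

c(0) = 0, c(1) = 3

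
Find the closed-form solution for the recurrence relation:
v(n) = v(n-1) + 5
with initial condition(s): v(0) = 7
Recurrence: v(n) = v(n-1) + 5, initial: v(0) = 7.
Each step adds 5, so v(n) = v(0) + 5n = 5n + 7.

v(n) = 5n + 7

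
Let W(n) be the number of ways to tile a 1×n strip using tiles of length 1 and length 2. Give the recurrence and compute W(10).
Condition on the last tile: it has length 1 (leaving a 1×(n-1) strip) or length 2 (leaving a 1×(n-2) strip), so W(n) = W(n-1) + W(n-2) (order-2 linear recurrence).
For 0 ≤ i < 2 only unit tiles fit, so W(i) = 1.
Iterating the recurrence: W(2) = 2, W(3) = 3, W(4) = 5, W(5) = 8, W(6) = 13, W(7) = 21, W(8) = 34, W(9) = 55, W(10) = 89.

W(n) = W(n-1) + W(n-2), with W(i) = 1 for 0 ≤ i < 2; W(10) = 89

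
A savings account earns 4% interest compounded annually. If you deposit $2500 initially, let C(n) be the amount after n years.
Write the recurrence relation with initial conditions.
Each year the balance grows by 4%, i.e. is multiplied by 1 + 4/100 = 1.04, so C(n) = 1.04 × C(n-1). The initial deposit gives C(0) = 2500.
Unrolling gives the closed form C(n) = 2500 × (1.04)ⁿ.

C(n) = 1.04 × C(n-1), C(0) = 2500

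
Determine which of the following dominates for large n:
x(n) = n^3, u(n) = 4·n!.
Comparing growth rates:
Growth-rate hierarchy: log n ≺ any polynomial ≺ any exponential cⁿ (c>1) ≺ n! ≺ nⁿ.
factorial dominates polynomial degree 3 asymptotically.

u(n) grows faster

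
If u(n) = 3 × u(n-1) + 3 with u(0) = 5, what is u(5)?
Computing step by step:
u(0) = 5
u(1) = 3 × 5 + 3 = 18
u(2) = 3 × 18 + 3 = 57
u(3) = 3 × 57 + 3 = 174
u(4) = 3 × 174 + 3 = 525
u(5) = 3 × 525 + 3 = 1578

1578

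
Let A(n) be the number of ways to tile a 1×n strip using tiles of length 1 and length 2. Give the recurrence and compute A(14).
Condition on the last tile: it has length 1 (leaving a 1×(n-1) strip) or length 2 (leaving a 1×(n-2) strip), so A(n) = A(n-1) + A(n-2) (order-2 linear recurrence).
For 0 ≤ i < 2 only unit tiles fit, so A(i) = 1.
Iterating the recurrence: A(2) = 2, A(3) = 3, A(4) = 5, A(5) = 8, A(6) = 13, A(7) = 21, A(8) = 34, A(9) = 55, A(10) = 89, A(11) = 144, A(12) = 233, A(13) = 377, A(14) = 610.

A(n) = A(n-1) + A(n-2), with A(i) = 1 for 0 ≤ i < 2; A(14) = 610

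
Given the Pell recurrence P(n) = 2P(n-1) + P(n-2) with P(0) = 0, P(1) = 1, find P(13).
Computing the sequence terms:
0, 1, 2, 5, 12, 29, 70, 169, 408, 985, 2378, 5741, 13860, 33461

33461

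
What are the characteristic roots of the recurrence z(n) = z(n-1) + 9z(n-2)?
Substitute z(n) = rⁿ and divide through by rⁿ⁻²: r² - r - 9 = 0
Discriminant: 1² + 4·9 = 37, not a perfect square, so by the quadratic formula r = (1 ± √37)/2.
General solution: z(n) = A·r₁ⁿ + B·r₂ⁿ where r₁,r₂ = (1 ± √37)/2

Characteristic: r² - r - 9 = 0, Roots: r = (1 ± √37)/2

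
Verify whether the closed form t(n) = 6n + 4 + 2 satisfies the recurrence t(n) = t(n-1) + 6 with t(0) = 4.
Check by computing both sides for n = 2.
From the recurrence with t(0) = 4:
  t(0) = 4, t(1) = 10, t(2) = 16
  so the recurrence gives t(2) = 16.
From the proposed closed form t(n) = 6n + 4 + 2:
  t(2) = 18.
The recurrence gives 16 but the closed form gives 18, so the closed form does not satisfy the recurrence.

No, the closed form is incorrect.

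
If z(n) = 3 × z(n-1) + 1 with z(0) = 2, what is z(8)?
Computing step by step:
z(0) = 2
z(1) = 3 × 2 + 1 = 7
z(2) = 3 × 7 + 1 = 22
z(3) = 3 × 22 + 1 = 67
z(4) = 3 × 67 + 1 = 202
z(5) = 3 × 202 + 1 = 607
z(6) = 3 × 607 + 1 = 1822
z(7) = 3 × 1822 + 1 = 5467
z(8) = 3 × 5467 + 1 = 16402

16402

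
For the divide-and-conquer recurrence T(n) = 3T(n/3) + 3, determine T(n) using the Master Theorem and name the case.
Master Theorem template: T(n) = a·T(n/b) + f(n).
Here: a=3, b=3, f(n)=3
Compute log_b(a) = log_3(3) = 1.
f(n) = 3 = O(n^(1-ε)) with ε = 1. Case 1: T(n) = Θ(n^log_b(a)) = Θ(n).

Case 1: T(n) = Θ(n)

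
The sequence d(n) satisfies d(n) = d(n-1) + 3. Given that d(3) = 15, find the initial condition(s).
d(3) = d(0) + 3·3, so d(0) = 15 - 9 = 6.

d(0) = 6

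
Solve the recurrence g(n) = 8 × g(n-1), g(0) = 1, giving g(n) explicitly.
Recurrence: g(n) = 8 × g(n-1), initial: g(0) = 1.
Each term is 8 times the previous, so this is geometric with ratio 8. After n steps: g(n) = g(0)·8ⁿ = 8ⁿ.

g(n) = 8ⁿ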